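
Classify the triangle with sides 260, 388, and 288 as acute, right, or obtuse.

Compare the square of the longest side to the sum of squares of the other two: 260² + 288² = 150544 = 388².

right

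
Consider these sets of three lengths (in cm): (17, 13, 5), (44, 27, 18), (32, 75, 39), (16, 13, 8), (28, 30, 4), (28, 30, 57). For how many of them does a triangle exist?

5

(5,13,17): 5+13 > 17 → valid
(18,27,44): 18+27 > 44 → valid
(32,39,75): 32+39 ≤ 75 → not valid
(8,13,16): 8+13 > 16 → valid
(4,28,30): 4+28 > 30 → valid
(28,30,57): 28+30 > 57 → valid
5 of the 6 triples form a triangle.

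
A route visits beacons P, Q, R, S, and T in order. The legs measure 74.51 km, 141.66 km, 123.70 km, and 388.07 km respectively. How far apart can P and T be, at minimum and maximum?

48.20 ≤ PT ≤ 727.94 km

The maximum is all hops collinear in one direction: 74.51 + 141.66 + 123.70 + 388.07 = 727.94.
The longest hop is 388.07; the others sum to 339.87. Folding the others back against it leaves at least 388.07 − 339.87 = 48.20.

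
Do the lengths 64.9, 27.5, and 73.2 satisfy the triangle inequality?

The longest side is 73.2, and the other two sum to 92.4.
Since 92.4 > 73.2, the triangle inequality holds.

Yes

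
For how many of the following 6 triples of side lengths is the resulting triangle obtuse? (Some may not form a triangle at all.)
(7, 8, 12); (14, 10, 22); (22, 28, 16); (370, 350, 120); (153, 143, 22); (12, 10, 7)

4

(7,8,12): 7²+8² = 113 < 144 = 12² → obtuse
(14,10,22): 10²+14² = 296 < 484 = 22² → obtuse
(22,28,16): 16²+22² = 740 < 784 = 28² → obtuse
(370,350,120): 120²+350² = 136900 = 370² → right
(153,143,22): 22²+143² = 20933 < 23409 = 153² → obtuse
(12,10,7): 7²+10² = 149 > 144 = 12² → acute
4 of the 6 are obtuse.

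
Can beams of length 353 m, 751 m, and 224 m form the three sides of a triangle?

The longest side is 751, but the other two sum to only 577.
577 < 751, so the triangle inequality fails.

No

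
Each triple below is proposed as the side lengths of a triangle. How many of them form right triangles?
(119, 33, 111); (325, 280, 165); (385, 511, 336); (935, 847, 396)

(119,33,111): 33²+111² = 13410 < 14161 = 119² → obtuse
(325,280,165): 165²+280² = 105625 = 325² → right
(385,511,336): 336²+385² = 261121 = 511² → right
(935,847,396): 396²+847² = 874225 = 935² → right
3 of the 4 are right.

3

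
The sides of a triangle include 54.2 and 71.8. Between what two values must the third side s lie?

17.6 < s < 126.0

By the triangle inequality, s must be less than 54.2 + 71.8 = 126.0 and greater than |54.2 − 71.8| = 17.6.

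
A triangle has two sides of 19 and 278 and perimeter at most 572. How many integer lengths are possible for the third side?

Triangle inequality: 259 < x < 297. Perimeter ≤ 572 gives x ≤ 572 − 19 − 278 = 275.
So 259 < x ≤ 275; integers 260 through 275: 16 values.

16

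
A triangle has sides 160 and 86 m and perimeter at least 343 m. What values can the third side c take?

Triangle inequality alone gives 74 < c < 246.
The perimeter condition gives c ≥ 343 − 160 − 86 = 97.
Intersecting the two: 97 ≤ c < 246.

97 ≤ c < 246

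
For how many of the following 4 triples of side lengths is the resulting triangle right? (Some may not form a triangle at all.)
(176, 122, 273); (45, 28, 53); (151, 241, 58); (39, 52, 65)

(176,122,273): 122²+176² = 45860 < 74529 = 273² → obtuse
(45,28,53): 28²+45² = 2809 = 53² → right
(151,241,58): 58+151 ≤ 241, not a triangle
(39,52,65): 39²+52² = 4225 = 65² → right
2 of the 4 are right.

2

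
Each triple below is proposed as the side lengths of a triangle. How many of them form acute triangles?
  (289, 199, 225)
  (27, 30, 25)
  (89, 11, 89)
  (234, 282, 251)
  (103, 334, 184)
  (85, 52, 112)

(289,199,225): 199²+225² = 90226 > 83521 = 289² → acute
(27,30,25): 25²+27² = 1354 > 900 = 30² → acute
(89,11,89): 11²+89² = 8042 > 7921 = 89² → acute
(234,282,251): 234²+251² = 117757 > 79524 = 282² → acute
(103,334,184): 103+184 ≤ 334, not a triangle
(85,52,112): 52²+85² = 9929 < 12544 = 112² → obtuse
4 of the 6 are acute.

4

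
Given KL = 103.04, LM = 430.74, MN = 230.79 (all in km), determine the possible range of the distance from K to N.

The maximum is all hops collinear in one direction: 103.04 + 430.74 + 230.79 = 764.57.
The longest hop is 430.74; the others sum to 333.83. Folding the others back against it leaves at least 430.74 − 333.83 = 96.91.

96.91 ≤ KN ≤ 764.57 km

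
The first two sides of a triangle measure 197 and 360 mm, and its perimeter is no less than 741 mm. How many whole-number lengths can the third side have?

Triangle inequality: 163 < x < 557. Perimeter ≥ 741 gives x ≥ 741 − 197 − 360 = 184.
So 184 ≤ x < 557; integers 184 through 556: 373 values.

373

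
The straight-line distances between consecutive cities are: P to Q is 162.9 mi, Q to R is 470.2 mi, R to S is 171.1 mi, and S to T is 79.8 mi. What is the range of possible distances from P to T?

56.4 ≤ PT ≤ 884.0 mi

The maximum is all hops collinear in one direction: 162.9 + 470.2 + 171.1 + 79.8 = 884.0.
The longest hop is 470.2; the others sum to 413.8. Folding the others back against it leaves at least 470.2 − 413.8 = 56.4.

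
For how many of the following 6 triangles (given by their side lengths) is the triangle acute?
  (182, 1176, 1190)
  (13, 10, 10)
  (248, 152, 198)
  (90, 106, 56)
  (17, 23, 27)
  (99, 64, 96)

4

(182,1176,1190): 182²+1176² = 1416100 = 1190² → right
(13,10,10): 10²+10² = 200 > 169 = 13² → acute
(248,152,198): 152²+198² = 62308 > 61504 = 248² → acute
(90,106,56): 56²+90² = 11236 = 106² → right
(17,23,27): 17²+23² = 818 > 729 = 27² → acute
(99,64,96): 64²+96² = 13312 > 9801 = 99² → acute
4 of the 6 are acute.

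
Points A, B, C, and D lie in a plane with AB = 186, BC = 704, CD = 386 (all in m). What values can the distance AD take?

The maximum is all hops collinear in one direction: 186 + 704 + 386 = 1276.
The longest hop is 704; the others sum to 572. Folding the others back against it leaves at least 704 − 572 = 132.

132 ≤ AD ≤ 1276 m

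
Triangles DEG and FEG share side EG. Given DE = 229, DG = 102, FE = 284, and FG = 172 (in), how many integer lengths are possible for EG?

203

From triangle DEG: 127 < EG < 331.
From triangle FEG: 112 < EG < 456.
Intersection: 127 < EG < 331, so integers 128 through 330: 203 values.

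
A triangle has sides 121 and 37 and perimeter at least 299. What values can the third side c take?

141 ≤ c < 158

Triangle inequality alone gives 84 < c < 158.
The perimeter condition gives c ≥ 299 − 121 − 37 = 141.
Intersecting the two: 141 ≤ c < 158.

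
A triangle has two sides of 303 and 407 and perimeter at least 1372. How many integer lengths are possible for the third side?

48

Triangle inequality: 104 < x < 710. Perimeter ≥ 1372 gives x ≥ 1372 − 303 − 407 = 662.
So 662 ≤ x < 710; integers 662 through 709: 48 values.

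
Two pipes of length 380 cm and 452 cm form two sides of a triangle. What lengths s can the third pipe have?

72 < s < 832

By the triangle inequality, s must be less than 380 + 452 = 832 and greater than |380 − 452| = 72.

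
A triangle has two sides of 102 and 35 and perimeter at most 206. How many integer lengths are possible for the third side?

2

Triangle inequality: 67 < x < 137. Perimeter ≤ 206 gives x ≤ 206 − 102 − 35 = 69.
So 67 < x ≤ 69; integers 68 through 69: 2 values.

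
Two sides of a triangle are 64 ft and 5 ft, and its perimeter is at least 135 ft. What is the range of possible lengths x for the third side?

Triangle inequality alone gives 59 < x < 69.
The perimeter condition gives x ≥ 135 − 64 − 5 = 66.
Intersecting the two: 66 ≤ x < 69.

66 ≤ x < 69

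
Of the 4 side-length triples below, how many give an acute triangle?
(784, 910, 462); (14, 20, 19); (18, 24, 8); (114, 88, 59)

(784,910,462): 462²+784² = 828100 = 910² → right
(14,20,19): 14²+19² = 557 > 400 = 20² → acute
(18,24,8): 8²+18² = 388 < 576 = 24² → obtuse
(114,88,59): 59²+88² = 11225 < 12996 = 114² → obtuse
1 of the 4 is acute.

1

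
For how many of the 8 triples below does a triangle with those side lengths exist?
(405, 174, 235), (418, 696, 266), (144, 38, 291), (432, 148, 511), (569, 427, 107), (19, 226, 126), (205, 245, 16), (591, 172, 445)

3

(174,235,405): 174+235 > 405 → valid
(266,418,696): 266+418 ≤ 696 → not valid
(38,144,291): 38+144 ≤ 291 → not valid
(148,432,511): 148+432 > 511 → valid
(107,427,569): 107+427 ≤ 569 → not valid
(19,126,226): 19+126 ≤ 226 → not valid
(16,205,245): 16+205 ≤ 245 → not valid
(172,445,591): 172+445 > 591 → valid
3 of the 8 triples form a triangle.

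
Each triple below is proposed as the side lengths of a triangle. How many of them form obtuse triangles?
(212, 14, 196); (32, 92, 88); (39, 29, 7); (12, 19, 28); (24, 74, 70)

1

(212,14,196): 14+196 ≤ 212, not a triangle
(32,92,88): 32²+88² = 8768 > 8464 = 92² → acute
(39,29,7): 7+29 ≤ 39, not a triangle
(12,19,28): 12²+19² = 505 < 784 = 28² → obtuse
(24,74,70): 24²+70² = 5476 = 74² → right
1 of the 5 is obtuse.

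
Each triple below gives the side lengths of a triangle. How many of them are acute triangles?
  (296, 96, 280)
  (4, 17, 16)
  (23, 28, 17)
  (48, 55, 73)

1

(296,96,280): 96²+280² = 87616 = 296² → right
(4,17,16): 4²+16² = 272 < 289 = 17² → obtuse
(23,28,17): 17²+23² = 818 > 784 = 28² → acute
(48,55,73): 48²+55² = 5329 = 73² → right
1 of the 4 is acute.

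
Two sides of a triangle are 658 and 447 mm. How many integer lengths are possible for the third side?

The third side lies in the open interval (211, 1105).
Integers from 212 to 1104 inclusive: 1104 − 212 + 1 = 893.

893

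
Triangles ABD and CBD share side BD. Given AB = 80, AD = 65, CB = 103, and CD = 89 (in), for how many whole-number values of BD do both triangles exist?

129

From triangle ABD: 15 < BD < 145.
From triangle CBD: 14 < BD < 192.
Intersection: 15 < BD < 145, so integers 16 through 144: 129 values.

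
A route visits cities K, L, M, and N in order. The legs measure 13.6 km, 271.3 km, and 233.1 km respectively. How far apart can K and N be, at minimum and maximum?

The maximum is all hops collinear in one direction: 13.6 + 271.3 + 233.1 = 518.0.
The longest hop is 271.3; the others sum to 246.7. Folding the others back against it leaves at least 271.3 − 246.7 = 24.6.

24.6 ≤ KN ≤ 518.0 km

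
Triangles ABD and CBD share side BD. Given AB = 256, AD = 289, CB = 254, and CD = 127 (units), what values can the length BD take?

127 < BD < 381

From triangle ABD: |256 − 289| < BD < 256 + 289, i.e. 33 < BD < 545.
From triangle CBD: 127 < BD < 381.
Both must hold, so BD lies in the intersection.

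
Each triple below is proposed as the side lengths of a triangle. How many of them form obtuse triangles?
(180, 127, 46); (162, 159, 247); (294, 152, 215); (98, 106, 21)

3

(180,127,46): 46+127 ≤ 180, not a triangle
(162,159,247): 159²+162² = 51525 < 61009 = 247² → obtuse
(294,152,215): 152²+215² = 69329 < 86436 = 294² → obtuse
(98,106,21): 21²+98² = 10045 < 11236 = 106² → obtuse
3 of the 4 are obtuse.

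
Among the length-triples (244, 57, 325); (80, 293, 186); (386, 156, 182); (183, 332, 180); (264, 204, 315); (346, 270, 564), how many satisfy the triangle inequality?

3

(57,244,325): 57+244 ≤ 325 → not valid
(80,186,293): 80+186 ≤ 293 → not valid
(156,182,386): 156+182 ≤ 386 → not valid
(180,183,332): 180+183 > 332 → valid
(204,264,315): 204+264 > 315 → valid
(270,346,564): 270+346 > 564 → valid
3 of the 6 triples form a triangle.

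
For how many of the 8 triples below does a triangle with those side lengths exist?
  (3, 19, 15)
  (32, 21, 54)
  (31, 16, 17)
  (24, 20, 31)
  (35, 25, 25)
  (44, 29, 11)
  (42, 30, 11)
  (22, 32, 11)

(3,15,19): 3+15 ≤ 19 → not valid
(21,32,54): 21+32 ≤ 54 → not valid
(16,17,31): 16+17 > 31 → valid
(20,24,31): 20+24 > 31 → valid
(25,25,35): 25+25 > 35 → valid
(11,29,44): 11+29 ≤ 44 → not valid
(11,30,42): 11+30 ≤ 42 → not valid
(11,22,32): 11+22 > 32 → valid
4 of the 8 triples form a triangle.

4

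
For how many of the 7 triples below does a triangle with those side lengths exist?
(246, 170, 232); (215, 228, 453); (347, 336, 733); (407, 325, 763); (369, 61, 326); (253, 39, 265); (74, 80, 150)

4

(170,232,246): 170+232 > 246 → valid
(215,228,453): 215+228 ≤ 453 → not valid
(336,347,733): 336+347 ≤ 733 → not valid
(325,407,763): 325+407 ≤ 763 → not valid
(61,326,369): 61+326 > 369 → valid
(39,253,265): 39+253 > 265 → valid
(74,80,150): 74+80 > 150 → valid
4 of the 7 triples form a triangle.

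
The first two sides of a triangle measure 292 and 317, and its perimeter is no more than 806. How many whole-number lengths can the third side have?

Triangle inequality: 25 < x < 609. Perimeter ≤ 806 gives x ≤ 806 − 292 − 317 = 197.
So 25 < x ≤ 197; integers 26 through 197: 172 values.

172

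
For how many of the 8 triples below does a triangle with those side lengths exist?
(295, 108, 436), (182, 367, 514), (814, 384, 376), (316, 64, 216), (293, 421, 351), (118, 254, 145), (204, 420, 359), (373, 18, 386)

5

(108,295,436): 108+295 ≤ 436 → not valid
(182,367,514): 182+367 > 514 → valid
(376,384,814): 376+384 ≤ 814 → not valid
(64,216,316): 64+216 ≤ 316 → not valid
(293,351,421): 293+351 > 421 → valid
(118,145,254): 118+145 > 254 → valid
(204,359,420): 204+359 > 420 → valid
(18,373,386): 18+373 > 386 → valid
5 of the 8 triples form a triangle.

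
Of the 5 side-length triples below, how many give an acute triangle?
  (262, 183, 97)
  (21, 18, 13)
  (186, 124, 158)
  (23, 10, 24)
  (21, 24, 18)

(262,183,97): 97²+183² = 42898 < 68644 = 262² → obtuse
(21,18,13): 13²+18² = 493 > 441 = 21² → acute
(186,124,158): 124²+158² = 40340 > 34596 = 186² → acute
(23,10,24): 10²+23² = 629 > 576 = 24² → acute
(21,24,18): 18²+21² = 765 > 576 = 24² → acute
4 of the 5 are acute.

4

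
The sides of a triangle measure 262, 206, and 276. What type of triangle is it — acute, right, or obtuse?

Compare the square of the longest side to the sum of squares of the other two: 206² + 262² = 111080 > 76176 = 276².

acute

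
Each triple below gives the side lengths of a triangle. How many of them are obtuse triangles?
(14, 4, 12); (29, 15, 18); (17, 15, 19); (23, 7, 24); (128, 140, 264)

3

(14,4,12): 4²+12² = 160 < 196 = 14² → obtuse
(29,15,18): 15²+18² = 549 < 841 = 29² → obtuse
(17,15,19): 15²+17² = 514 > 361 = 19² → acute
(23,7,24): 7²+23² = 578 > 576 = 24² → acute
(128,140,264): 128²+140² = 35984 < 69696 = 264² → obtuse
3 of the 5 are obtuse.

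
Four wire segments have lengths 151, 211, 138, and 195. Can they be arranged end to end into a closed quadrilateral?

Yes

A quadrilateral exists iff every side is shorter than the sum of the others — equivalently, the longest side is less than the sum of the rest.
Longest side 211 < 484 (sum of the remaining 3), so yes.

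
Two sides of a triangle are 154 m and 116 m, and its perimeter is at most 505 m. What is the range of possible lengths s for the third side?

38 < s ≤ 235 m

Triangle inequality alone gives 38 < s < 270.
The perimeter condition gives s ≤ 505 − 154 − 116 = 235.
Intersecting the two: 38 < s ≤ 235.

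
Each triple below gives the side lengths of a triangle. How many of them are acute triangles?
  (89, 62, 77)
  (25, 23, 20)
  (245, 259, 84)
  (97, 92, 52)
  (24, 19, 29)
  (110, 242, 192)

4

(89,62,77): 62²+77² = 9773 > 7921 = 89² → acute
(25,23,20): 20²+23² = 929 > 625 = 25² → acute
(245,259,84): 84²+245² = 67081 = 259² → right
(97,92,52): 52²+92² = 11168 > 9409 = 97² → acute
(24,19,29): 19²+24² = 937 > 841 = 29² → acute
(110,242,192): 110²+192² = 48964 < 58564 = 242² → obtuse
4 of the 6 are acute.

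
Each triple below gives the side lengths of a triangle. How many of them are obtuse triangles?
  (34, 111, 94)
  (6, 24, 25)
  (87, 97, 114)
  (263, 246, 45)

(34,111,94): 34²+94² = 9992 < 12321 = 111² → obtuse
(6,24,25): 6²+24² = 612 < 625 = 25² → obtuse
(87,97,114): 87²+97² = 16978 > 12996 = 114² → acute
(263,246,45): 45²+246² = 62541 < 69169 = 263² → obtuse
3 of the 4 are obtuse.

3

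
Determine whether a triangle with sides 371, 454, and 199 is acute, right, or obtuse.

obtuse

Compare the square of the longest side to the sum of squares of the other two: 199² + 371² = 177242 < 206116 = 454².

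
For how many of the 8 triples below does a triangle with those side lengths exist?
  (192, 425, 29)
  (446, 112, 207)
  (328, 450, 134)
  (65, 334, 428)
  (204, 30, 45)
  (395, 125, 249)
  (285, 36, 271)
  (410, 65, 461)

3

(29,192,425): 29+192 ≤ 425 → not valid
(112,207,446): 112+207 ≤ 446 → not valid
(134,328,450): 134+328 > 450 → valid
(65,334,428): 65+334 ≤ 428 → not valid
(30,45,204): 30+45 ≤ 204 → not valid
(125,249,395): 125+249 ≤ 395 → not valid
(36,271,285): 36+271 > 285 → valid
(65,410,461): 65+410 > 461 → valid
3 of the 8 triples form a triangle.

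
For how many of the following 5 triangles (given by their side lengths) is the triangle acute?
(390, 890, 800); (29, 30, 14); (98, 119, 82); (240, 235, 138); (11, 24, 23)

4

(390,890,800): 390²+800² = 792100 = 890² → right
(29,30,14): 14²+29² = 1037 > 900 = 30² → acute
(98,119,82): 82²+98² = 16328 > 14161 = 119² → acute
(240,235,138): 138²+235² = 74269 > 57600 = 240² → acute
(11,24,23): 11²+23² = 650 > 576 = 24² → acute
4 of the 5 are acute.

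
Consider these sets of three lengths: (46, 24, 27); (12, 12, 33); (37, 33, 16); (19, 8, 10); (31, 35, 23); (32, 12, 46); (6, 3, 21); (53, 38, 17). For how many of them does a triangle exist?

(24,27,46): 24+27 > 46 → valid
(12,12,33): 12+12 ≤ 33 → not valid
(16,33,37): 16+33 > 37 → valid
(8,10,19): 8+10 ≤ 19 → not valid
(23,31,35): 23+31 > 35 → valid
(12,32,46): 12+32 ≤ 46 → not valid
(3,6,21): 3+6 ≤ 21 → not valid
(17,38,53): 17+38 > 53 → valid
4 of the 8 triples form a triangle.

4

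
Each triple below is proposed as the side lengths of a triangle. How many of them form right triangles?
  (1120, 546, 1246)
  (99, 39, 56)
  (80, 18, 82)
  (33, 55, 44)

(1120,546,1246): 546²+1120² = 1552516 = 1246² → right
(99,39,56): 39+56 ≤ 99, not a triangle
(80,18,82): 18²+80² = 6724 = 82² → right
(33,55,44): 33²+44² = 3025 = 55² → right
3 of the 4 are right.

3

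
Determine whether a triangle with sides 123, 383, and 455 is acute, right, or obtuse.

Compare the square of the longest side to the sum of squares of the other two: 123² + 383² = 161818 < 207025 = 455².

obtuse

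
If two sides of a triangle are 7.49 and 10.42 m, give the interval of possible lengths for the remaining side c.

2.93 < c < 17.91 (m)

By the triangle inequality, c must be less than 7.49 + 10.42 = 17.91 and greater than |7.49 − 10.42| = 2.93.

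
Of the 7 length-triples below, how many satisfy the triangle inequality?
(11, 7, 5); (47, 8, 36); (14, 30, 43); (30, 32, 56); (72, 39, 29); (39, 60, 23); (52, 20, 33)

5

(5,7,11): 5+7 > 11 → valid
(8,36,47): 8+36 ≤ 47 → not valid
(14,30,43): 14+30 > 43 → valid
(30,32,56): 30+32 > 56 → valid
(29,39,72): 29+39 ≤ 72 → not valid
(23,39,60): 23+39 > 60 → valid
(20,33,52): 20+33 > 52 → valid
5 of the 7 triples form a triangle.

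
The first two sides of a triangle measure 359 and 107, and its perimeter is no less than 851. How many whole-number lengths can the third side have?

Triangle inequality: 252 < x < 466. Perimeter ≥ 851 gives x ≥ 851 − 359 − 107 = 385.
So 385 ≤ x < 466; integers 385 through 465: 81 values.

81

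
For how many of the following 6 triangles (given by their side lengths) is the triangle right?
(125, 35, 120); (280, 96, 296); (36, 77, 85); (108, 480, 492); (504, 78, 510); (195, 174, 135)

(125,35,120): 35²+120² = 15625 = 125² → right
(280,96,296): 96²+280² = 87616 = 296² → right
(36,77,85): 36²+77² = 7225 = 85² → right
(108,480,492): 108²+480² = 242064 = 492² → right
(504,78,510): 78²+504² = 260100 = 510² → right
(195,174,135): 135²+174² = 48501 > 38025 = 195² → acute
5 of the 6 are right.

5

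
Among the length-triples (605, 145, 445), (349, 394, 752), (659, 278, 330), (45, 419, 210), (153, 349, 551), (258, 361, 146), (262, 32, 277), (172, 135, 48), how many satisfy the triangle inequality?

(145,445,605): 145+445 ≤ 605 → not valid
(349,394,752): 349+394 ≤ 752 → not valid
(278,330,659): 278+330 ≤ 659 → not valid
(45,210,419): 45+210 ≤ 419 → not valid
(153,349,551): 153+349 ≤ 551 → not valid
(146,258,361): 146+258 > 361 → valid
(32,262,277): 32+262 > 277 → valid
(48,135,172): 48+135 > 172 → valid
3 of the 8 triples form a triangle.

3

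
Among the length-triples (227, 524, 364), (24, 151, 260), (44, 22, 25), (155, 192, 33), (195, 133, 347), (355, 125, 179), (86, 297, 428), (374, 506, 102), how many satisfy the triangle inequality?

(227,364,524): 227+364 > 524 → valid
(24,151,260): 24+151 ≤ 260 → not valid
(22,25,44): 22+25 > 44 → valid
(33,155,192): 33+155 ≤ 192 → not valid
(133,195,347): 133+195 ≤ 347 → not valid
(125,179,355): 125+179 ≤ 355 → not valid
(86,297,428): 86+297 ≤ 428 → not valid
(102,374,506): 102+374 ≤ 506 → not valid
2 of the 8 triples form a triangle.

2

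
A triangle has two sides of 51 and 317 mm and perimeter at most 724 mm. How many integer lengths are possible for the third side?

Triangle inequality: 266 < x < 368. Perimeter ≤ 724 gives x ≤ 724 − 51 − 317 = 356.
So 266 < x ≤ 356; integers 267 through 356: 90 values.

90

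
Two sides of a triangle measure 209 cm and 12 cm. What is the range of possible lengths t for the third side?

By the triangle inequality, t must be less than 209 + 12 = 221 and greater than |209 − 12| = 197.

197 < t < 221 (cm)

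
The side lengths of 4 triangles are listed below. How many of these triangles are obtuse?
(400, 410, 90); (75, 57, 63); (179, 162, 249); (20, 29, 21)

(400,410,90): 90²+400² = 168100 = 410² → right
(75,57,63): 57²+63² = 7218 > 5625 = 75² → acute
(179,162,249): 162²+179² = 58285 < 62001 = 249² → obtuse
(20,29,21): 20²+21² = 841 = 29² → right
1 of the 4 is obtuse.

1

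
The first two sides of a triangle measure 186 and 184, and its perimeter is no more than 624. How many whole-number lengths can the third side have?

252

Triangle inequality: 2 < x < 370. Perimeter ≤ 624 gives x ≤ 624 − 186 − 184 = 254.
So 2 < x ≤ 254; integers 3 through 254: 252 values.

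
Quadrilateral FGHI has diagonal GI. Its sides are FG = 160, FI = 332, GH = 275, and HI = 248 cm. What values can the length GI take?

172 < GI < 492

From triangle FGI: |160 − 332| < GI < 160 + 332, i.e. 172 < GI < 492.
From triangle HGI: 27 < GI < 523.
Both must hold, so GI lies in the intersection.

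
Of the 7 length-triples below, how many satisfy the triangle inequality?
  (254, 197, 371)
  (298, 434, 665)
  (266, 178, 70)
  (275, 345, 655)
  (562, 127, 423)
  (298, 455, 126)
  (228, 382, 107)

2

(197,254,371): 197+254 > 371 → valid
(298,434,665): 298+434 > 665 → valid
(70,178,266): 70+178 ≤ 266 → not valid
(275,345,655): 275+345 ≤ 655 → not valid
(127,423,562): 127+423 ≤ 562 → not valid
(126,298,455): 126+298 ≤ 455 → not valid
(107,228,382): 107+228 ≤ 382 → not valid
2 of the 7 triples form a triangle.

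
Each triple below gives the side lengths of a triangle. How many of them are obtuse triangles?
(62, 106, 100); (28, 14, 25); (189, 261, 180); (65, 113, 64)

1

(62,106,100): 62²+100² = 13844 > 11236 = 106² → acute
(28,14,25): 14²+25² = 821 > 784 = 28² → acute
(189,261,180): 180²+189² = 68121 = 261² → right
(65,113,64): 64²+65² = 8321 < 12769 = 113² → obtuse
1 of the 4 is obtuse.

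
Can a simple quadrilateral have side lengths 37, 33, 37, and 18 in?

A quadrilateral exists iff every side is shorter than the sum of the others — equivalently, the longest side is less than the sum of the rest.
Longest side 37 < 88 (sum of the remaining 3), so yes.

Yes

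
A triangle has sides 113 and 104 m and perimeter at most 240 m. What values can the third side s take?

9 < s ≤ 23

Triangle inequality alone gives 9 < s < 217.
The perimeter condition gives s ≤ 240 − 113 − 104 = 23.
Intersecting the two: 9 < s ≤ 23.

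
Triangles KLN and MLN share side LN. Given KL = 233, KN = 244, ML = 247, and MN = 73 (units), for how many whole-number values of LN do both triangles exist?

From triangle KLN: 11 < LN < 477.
From triangle MLN: 174 < LN < 320.
Intersection: 174 < LN < 320, so integers 175 through 319: 145 values.

145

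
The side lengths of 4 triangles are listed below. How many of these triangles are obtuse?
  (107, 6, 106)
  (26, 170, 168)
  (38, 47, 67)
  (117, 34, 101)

3

(107,6,106): 6²+106² = 11272 < 11449 = 107² → obtuse
(26,170,168): 26²+168² = 28900 = 170² → right
(38,47,67): 38²+47² = 3653 < 4489 = 67² → obtuse
(117,34,101): 34²+101² = 11357 < 13689 = 117² → obtuse
3 of the 4 are obtuse.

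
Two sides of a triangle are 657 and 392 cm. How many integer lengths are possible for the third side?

783

The third side lies in the open interval (265, 1049).
Integers from 266 to 1048 inclusive: 1048 − 266 + 1 = 783.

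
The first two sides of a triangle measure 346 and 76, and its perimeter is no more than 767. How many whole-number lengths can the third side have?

Triangle inequality: 270 < x < 422. Perimeter ≤ 767 gives x ≤ 767 − 346 − 76 = 345.
So 270 < x ≤ 345; integers 271 through 345: 75 values.

75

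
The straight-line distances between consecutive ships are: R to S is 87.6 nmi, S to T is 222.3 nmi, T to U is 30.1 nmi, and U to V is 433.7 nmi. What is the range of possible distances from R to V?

93.7 ≤ RV ≤ 773.7 nmi

The maximum is all hops collinear in one direction: 87.6 + 222.3 + 30.1 + 433.7 = 773.7.
The longest hop is 433.7; the others sum to 340.0. Folding the others back against it leaves at least 433.7 − 340.0 = 93.7.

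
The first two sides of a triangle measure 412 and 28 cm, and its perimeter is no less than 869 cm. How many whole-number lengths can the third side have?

11

Triangle inequality: 384 < x < 440. Perimeter ≥ 869 gives x ≥ 869 − 412 − 28 = 429.
So 429 ≤ x < 440; integers 429 through 439: 11 values.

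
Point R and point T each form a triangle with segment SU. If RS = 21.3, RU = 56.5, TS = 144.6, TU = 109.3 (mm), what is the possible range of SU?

35.3 < SU < 77.8

From triangle RSU: |21.3 − 56.5| < SU < 21.3 + 56.5, i.e. 35.2 < SU < 77.8.
From triangle TSU: 35.3 < SU < 253.9.
Both must hold, so SU lies in the intersection.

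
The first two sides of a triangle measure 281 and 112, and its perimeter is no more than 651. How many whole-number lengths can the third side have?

89

Triangle inequality: 169 < x < 393. Perimeter ≤ 651 gives x ≤ 651 − 281 − 112 = 258.
So 169 < x ≤ 258; integers 170 through 258: 89 values.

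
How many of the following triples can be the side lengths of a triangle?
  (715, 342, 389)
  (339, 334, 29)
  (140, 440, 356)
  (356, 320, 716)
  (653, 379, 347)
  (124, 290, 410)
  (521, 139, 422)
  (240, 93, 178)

7

(342,389,715): 342+389 > 715 → valid
(29,334,339): 29+334 > 339 → valid
(140,356,440): 140+356 > 440 → valid
(320,356,716): 320+356 ≤ 716 → not valid
(347,379,653): 347+379 > 653 → valid
(124,290,410): 124+290 > 410 → valid
(139,422,521): 139+422 > 521 → valid
(93,178,240): 93+178 > 240 → valid
7 of the 8 triples form a triangle.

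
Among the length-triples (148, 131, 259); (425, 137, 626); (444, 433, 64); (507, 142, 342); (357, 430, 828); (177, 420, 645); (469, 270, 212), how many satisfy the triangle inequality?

(131,148,259): 131+148 > 259 → valid
(137,425,626): 137+425 ≤ 626 → not valid
(64,433,444): 64+433 > 444 → valid
(142,342,507): 142+342 ≤ 507 → not valid
(357,430,828): 357+430 ≤ 828 → not valid
(177,420,645): 177+420 ≤ 645 → not valid
(212,270,469): 212+270 > 469 → valid
3 of the 7 triples form a triangle.

3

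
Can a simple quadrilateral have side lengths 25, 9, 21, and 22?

A quadrilateral exists iff every side is shorter than the sum of the others — equivalently, the longest side is less than the sum of the rest.
Longest side 25 < 52 (sum of the remaining 3), so yes.

Yes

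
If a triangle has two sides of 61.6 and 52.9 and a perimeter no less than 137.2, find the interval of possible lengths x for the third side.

22.7 ≤ x < 114.5

Triangle inequality alone gives 8.7 < x < 114.5.
The perimeter condition gives x ≥ 137.2 − 61.6 − 52.9 = 22.7.
Intersecting the two: 22.7 ≤ x < 114.5.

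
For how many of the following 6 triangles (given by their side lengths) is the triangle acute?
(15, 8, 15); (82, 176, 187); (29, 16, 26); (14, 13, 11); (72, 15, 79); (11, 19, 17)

5

(15,8,15): 8²+15² = 289 > 225 = 15² → acute
(82,176,187): 82²+176² = 37700 > 34969 = 187² → acute
(29,16,26): 16²+26² = 932 > 841 = 29² → acute
(14,13,11): 11²+13² = 290 > 196 = 14² → acute
(72,15,79): 15²+72² = 5409 < 6241 = 79² → obtuse
(11,19,17): 11²+17² = 410 > 361 = 19² → acute
5 of the 6 are acute.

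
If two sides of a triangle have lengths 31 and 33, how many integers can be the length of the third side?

The third side lies in the open interval (2, 64).
Integers from 3 to 63 inclusive: 63 − 3 + 1 = 61.

61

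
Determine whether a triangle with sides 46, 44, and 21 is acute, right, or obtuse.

Compare the square of the longest side to the sum of squares of the other two: 21² + 44² = 2377 > 2116 = 46².

acute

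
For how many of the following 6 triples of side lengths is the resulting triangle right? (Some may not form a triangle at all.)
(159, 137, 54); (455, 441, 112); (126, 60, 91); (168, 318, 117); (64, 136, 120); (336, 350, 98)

(159,137,54): 54²+137² = 21685 < 25281 = 159² → obtuse
(455,441,112): 112²+441² = 207025 = 455² → right
(126,60,91): 60²+91² = 11881 < 15876 = 126² → obtuse
(168,318,117): 117+168 ≤ 318, not a triangle
(64,136,120): 64²+120² = 18496 = 136² → right
(336,350,98): 98²+336² = 122500 = 350² → right
3 of the 6 are right.

3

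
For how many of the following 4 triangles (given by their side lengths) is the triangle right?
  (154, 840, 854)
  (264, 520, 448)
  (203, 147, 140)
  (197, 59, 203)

3

(154,840,854): 154²+840² = 729316 = 854² → right
(264,520,448): 264²+448² = 270400 = 520² → right
(203,147,140): 140²+147² = 41209 = 203² → right
(197,59,203): 59²+197² = 42290 > 41209 = 203² → acute
3 of the 4 are right.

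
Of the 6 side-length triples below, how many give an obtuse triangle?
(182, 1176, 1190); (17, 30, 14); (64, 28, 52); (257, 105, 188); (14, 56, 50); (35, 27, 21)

5

(182,1176,1190): 182²+1176² = 1416100 = 1190² → right
(17,30,14): 14²+17² = 485 < 900 = 30² → obtuse
(64,28,52): 28²+52² = 3488 < 4096 = 64² → obtuse
(257,105,188): 105²+188² = 46369 < 66049 = 257² → obtuse
(14,56,50): 14²+50² = 2696 < 3136 = 56² → obtuse
(35,27,21): 21²+27² = 1170 < 1225 = 35² → obtuse
5 of the 6 are obtuse.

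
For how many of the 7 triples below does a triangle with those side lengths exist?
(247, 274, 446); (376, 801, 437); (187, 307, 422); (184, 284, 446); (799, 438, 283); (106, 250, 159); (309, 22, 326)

(247,274,446): 247+274 > 446 → valid
(376,437,801): 376+437 > 801 → valid
(187,307,422): 187+307 > 422 → valid
(184,284,446): 184+284 > 446 → valid
(283,438,799): 283+438 ≤ 799 → not valid
(106,159,250): 106+159 > 250 → valid
(22,309,326): 22+309 > 326 → valid
6 of the 7 triples form a triangle.

6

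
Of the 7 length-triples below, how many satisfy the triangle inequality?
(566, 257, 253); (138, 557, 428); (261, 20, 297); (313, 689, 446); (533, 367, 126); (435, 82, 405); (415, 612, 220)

4

(253,257,566): 253+257 ≤ 566 → not valid
(138,428,557): 138+428 > 557 → valid
(20,261,297): 20+261 ≤ 297 → not valid
(313,446,689): 313+446 > 689 → valid
(126,367,533): 126+367 ≤ 533 → not valid
(82,405,435): 82+405 > 435 → valid
(220,415,612): 220+415 > 612 → valid
4 of the 7 triples form a triangle.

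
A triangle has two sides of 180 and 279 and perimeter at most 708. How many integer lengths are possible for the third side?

150

Triangle inequality: 99 < x < 459. Perimeter ≤ 708 gives x ≤ 708 − 180 − 279 = 249.
So 99 < x ≤ 249; integers 100 through 249: 150 values.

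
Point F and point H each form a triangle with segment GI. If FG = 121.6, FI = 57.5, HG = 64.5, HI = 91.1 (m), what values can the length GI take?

64.1 < GI < 155.6

From triangle FGI: |121.6 − 57.5| < GI < 121.6 + 57.5, i.e. 64.1 < GI < 179.1.
From triangle HGI: 26.6 < GI < 155.6.
Both must hold, so GI lies in the intersection.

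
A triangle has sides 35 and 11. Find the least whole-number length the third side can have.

25

The third side must be strictly greater than |35 − 11| = 24.
The smallest integer above 24 is 25.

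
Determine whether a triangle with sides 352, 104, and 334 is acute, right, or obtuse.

obtuse

Compare the square of the longest side to the sum of squares of the other two: 104² + 334² = 122372 < 123904 = 352².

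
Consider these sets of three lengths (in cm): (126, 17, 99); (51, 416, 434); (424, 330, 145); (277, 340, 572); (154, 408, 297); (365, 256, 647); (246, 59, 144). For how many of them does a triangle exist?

4

(17,99,126): 17+99 ≤ 126 → not valid
(51,416,434): 51+416 > 434 → valid
(145,330,424): 145+330 > 424 → valid
(277,340,572): 277+340 > 572 → valid
(154,297,408): 154+297 > 408 → valid
(256,365,647): 256+365 ≤ 647 → not valid
(59,144,246): 59+144 ≤ 246 → not valid
4 of the 7 triples form a triangle.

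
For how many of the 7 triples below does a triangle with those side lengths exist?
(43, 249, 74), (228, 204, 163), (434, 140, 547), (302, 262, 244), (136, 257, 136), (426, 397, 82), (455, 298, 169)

(43,74,249): 43+74 ≤ 249 → not valid
(163,204,228): 163+204 > 228 → valid
(140,434,547): 140+434 > 547 → valid
(244,262,302): 244+262 > 302 → valid
(136,136,257): 136+136 > 257 → valid
(82,397,426): 82+397 > 426 → valid
(169,298,455): 169+298 > 455 → valid
6 of the 7 triples form a triangle.

6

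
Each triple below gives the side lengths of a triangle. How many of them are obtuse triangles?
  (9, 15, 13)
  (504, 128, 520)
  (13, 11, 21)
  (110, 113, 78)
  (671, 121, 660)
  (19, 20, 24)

(9,15,13): 9²+13² = 250 > 225 = 15² → acute
(504,128,520): 128²+504² = 270400 = 520² → right
(13,11,21): 11²+13² = 290 < 441 = 21² → obtuse
(110,113,78): 78²+110² = 18184 > 12769 = 113² → acute
(671,121,660): 121²+660² = 450241 = 671² → right
(19,20,24): 19²+20² = 761 > 576 = 24² → acute
1 of the 6 is obtuse.

1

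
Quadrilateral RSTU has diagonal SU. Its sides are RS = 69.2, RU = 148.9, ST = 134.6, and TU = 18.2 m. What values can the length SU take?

From triangle RSU: |69.2 − 148.9| < SU < 69.2 + 148.9, i.e. 79.7 < SU < 218.1.
From triangle TSU: 116.4 < SU < 152.8.
Both must hold, so SU lies in the intersection.

116.4 < SU < 152.8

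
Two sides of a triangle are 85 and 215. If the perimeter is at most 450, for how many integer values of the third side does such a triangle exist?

Triangle inequality: 130 < x < 300. Perimeter ≤ 450 gives x ≤ 450 − 85 − 215 = 150.
So 130 < x ≤ 150; integers 131 through 150: 20 values.

20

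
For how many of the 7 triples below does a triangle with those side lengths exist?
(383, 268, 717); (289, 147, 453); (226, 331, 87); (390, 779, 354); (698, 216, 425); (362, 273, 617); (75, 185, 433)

1

(268,383,717): 268+383 ≤ 717 → not valid
(147,289,453): 147+289 ≤ 453 → not valid
(87,226,331): 87+226 ≤ 331 → not valid
(354,390,779): 354+390 ≤ 779 → not valid
(216,425,698): 216+425 ≤ 698 → not valid
(273,362,617): 273+362 > 617 → valid
(75,185,433): 75+185 ≤ 433 → not valid
1 of the 7 triples forms a triangle.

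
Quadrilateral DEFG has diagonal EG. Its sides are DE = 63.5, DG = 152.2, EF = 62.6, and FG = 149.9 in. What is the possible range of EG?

88.7 < EG < 212.5

From triangle DEG: |63.5 − 152.2| < EG < 63.5 + 152.2, i.e. 88.7 < EG < 215.7.
From triangle FEG: 87.3 < EG < 212.5.
Both must hold, so EG lies in the intersection.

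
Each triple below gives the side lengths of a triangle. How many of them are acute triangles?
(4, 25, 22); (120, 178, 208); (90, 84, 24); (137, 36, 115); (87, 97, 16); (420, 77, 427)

(4,25,22): 4²+22² = 500 < 625 = 25² → obtuse
(120,178,208): 120²+178² = 46084 > 43264 = 208² → acute
(90,84,24): 24²+84² = 7632 < 8100 = 90² → obtuse
(137,36,115): 36²+115² = 14521 < 18769 = 137² → obtuse
(87,97,16): 16²+87² = 7825 < 9409 = 97² → obtuse
(420,77,427): 77²+420² = 182329 = 427² → right
1 of the 6 is acute.

1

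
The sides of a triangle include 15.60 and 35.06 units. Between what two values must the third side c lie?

19.46 < c < 50.66 (units)

By the triangle inequality, c must be less than 15.60 + 35.06 = 50.66 and greater than |15.60 − 35.06| = 19.46.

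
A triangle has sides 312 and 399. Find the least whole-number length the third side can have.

The third side must be strictly greater than |312 − 399| = 87.
The smallest integer above 87 is 88.

88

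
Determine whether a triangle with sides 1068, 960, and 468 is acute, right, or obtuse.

right

Compare the square of the longest side to the sum of squares of the other two: 468² + 960² = 1140624 = 1068².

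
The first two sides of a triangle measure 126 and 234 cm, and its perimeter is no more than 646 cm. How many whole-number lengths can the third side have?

Triangle inequality: 108 < x < 360. Perimeter ≤ 646 gives x ≤ 646 − 126 − 234 = 286.
So 108 < x ≤ 286; integers 109 through 286: 178 values.

178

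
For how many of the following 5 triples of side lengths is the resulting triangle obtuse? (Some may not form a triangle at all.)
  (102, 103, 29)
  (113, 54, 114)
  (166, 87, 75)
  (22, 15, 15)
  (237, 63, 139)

(102,103,29): 29²+102² = 11245 > 10609 = 103² → acute
(113,54,114): 54²+113² = 15685 > 12996 = 114² → acute
(166,87,75): 75+87 ≤ 166, not a triangle
(22,15,15): 15²+15² = 450 < 484 = 22² → obtuse
(237,63,139): 63+139 ≤ 237, not a triangle
1 of the 5 is obtuse.

1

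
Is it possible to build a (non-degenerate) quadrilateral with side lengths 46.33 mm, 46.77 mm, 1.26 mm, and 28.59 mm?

Yes

A quadrilateral exists iff every side is shorter than the sum of the others — equivalently, the longest side is less than the sum of the rest.
Longest side 46.77 < 76.18 (sum of the remaining 3), so yes.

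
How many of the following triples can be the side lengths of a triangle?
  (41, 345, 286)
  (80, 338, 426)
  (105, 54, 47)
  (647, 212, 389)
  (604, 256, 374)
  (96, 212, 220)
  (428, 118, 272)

(41,286,345): 41+286 ≤ 345 → not valid
(80,338,426): 80+338 ≤ 426 → not valid
(47,54,105): 47+54 ≤ 105 → not valid
(212,389,647): 212+389 ≤ 647 → not valid
(256,374,604): 256+374 > 604 → valid
(96,212,220): 96+212 > 220 → valid
(118,272,428): 118+272 ≤ 428 → not valid
2 of the 7 triples form a triangle.

2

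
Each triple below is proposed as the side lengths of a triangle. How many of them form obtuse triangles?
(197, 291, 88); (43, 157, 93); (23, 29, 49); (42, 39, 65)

(197,291,88): 88+197 ≤ 291, not a triangle
(43,157,93): 43+93 ≤ 157, not a triangle
(23,29,49): 23²+29² = 1370 < 2401 = 49² → obtuse
(42,39,65): 39²+42² = 3285 < 4225 = 65² → obtuse
2 of the 4 are obtuse.

2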